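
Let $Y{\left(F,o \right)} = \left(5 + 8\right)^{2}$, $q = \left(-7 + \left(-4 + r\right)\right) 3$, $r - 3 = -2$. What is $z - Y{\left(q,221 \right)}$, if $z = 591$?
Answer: $422$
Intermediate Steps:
$r = 1$ ($r = 3 - 2 = 1$)
$q = -30$ ($q = \left(-7 + \left(-4 + 1\right)\right) 3 = \left(-7 - 3\right) 3 = \left(-10\right) 3 = -30$)
$Y{\left(F,o \right)} = 169$ ($Y{\left(F,o \right)} = 13^{2} = 169$)
$z - Y{\left(q,221 \right)} = 591 - 169 = 422$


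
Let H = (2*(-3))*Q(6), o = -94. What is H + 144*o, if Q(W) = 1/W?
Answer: -13537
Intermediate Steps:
H = -1 (H = (2*(-3))/6 = -6*⅙ = -1)
H + 144*o = -1 + 144*(-94) = -1 - 13536 = -13537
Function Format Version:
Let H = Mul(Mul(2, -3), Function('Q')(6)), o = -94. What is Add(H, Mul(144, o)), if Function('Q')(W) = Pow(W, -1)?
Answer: -13537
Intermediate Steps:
H = -1 (H = Mul(Mul(2, -3), Pow(6, -1)) = Mul(-6, Rational(1, 6)) = -1)
Add(H, Mul(144, o)) = Add(-1, Mul(144, -94)) = Add(-1, -13536) = -13537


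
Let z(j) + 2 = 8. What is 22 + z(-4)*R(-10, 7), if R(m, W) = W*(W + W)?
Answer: 610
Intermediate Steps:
R(m, W) = 2*W² (R(m, W) = W*(2*W) = 2*W²)
z(j) = 6 (z(j) = -2 + 8 = 6)
22 + z(-4)*R(-10, 7) = 22 + 6*(2*7²) = 22 + 6*(2*49) = 22 + 6*98 = 22 + 588 = 610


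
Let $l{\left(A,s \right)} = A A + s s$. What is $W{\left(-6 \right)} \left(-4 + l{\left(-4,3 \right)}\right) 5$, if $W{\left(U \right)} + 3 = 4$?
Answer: $105$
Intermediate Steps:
$W{\left(U \right)} = 1$ ($W{\left(U \right)} = -3 + 4 = 1$)
$l{\left(A,s \right)} = A^{2} + s^{2}$
$W{\left(-6 \right)} \left(-4 + l{\left(-4,3 \right)}\right) 5 = 1 \left(-4 + \left(\left(-4\right)^{2} + 3^{2}\right)\right) 5 = 1 \left(-4 + \left(16 + 9\right)\right) 5 = 1 \left(-4 + 25\right) 5 = 1 \cdot 21 \cdot 5 = 1 \cdot 105 = 105$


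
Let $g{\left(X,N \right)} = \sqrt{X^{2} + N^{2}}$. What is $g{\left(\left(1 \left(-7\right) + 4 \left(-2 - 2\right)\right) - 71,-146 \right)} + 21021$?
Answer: $21021 + 2 \sqrt{7538} \approx 21195.0$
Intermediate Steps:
$g{\left(X,N \right)} = \sqrt{N^{2} + X^{2}}$
$g{\left(\left(1 \left(-7\right) + 4 \left(-2 - 2\right)\right) - 71,-146 \right)} + 21021 = \sqrt{\left(-146\right)^{2} + \left(\left(1 \left(-7\right) + 4 \left(-2 - 2\right)\right) - 71\right)^{2}} + 21021 = \sqrt{21316 + \left(\left(-7 + 4 \left(-4\right)\right) - 71\right)^{2}} + 21021 = \sqrt{21316 + \left(\left(-7 - 16\right) - 71\right)^{2}} + 21021 = \sqrt{21316 + \left(-23 - 71\right)^{2}} + 21021 = \sqrt{21316 + \left(-94\right)^{2}} + 21021 = \sqrt{21316 + 8836} + 21021 = \sqrt{30152} + 21021 = 2 \sqrt{7538} + 21021 = 21021 + 2 \sqrt{7538}$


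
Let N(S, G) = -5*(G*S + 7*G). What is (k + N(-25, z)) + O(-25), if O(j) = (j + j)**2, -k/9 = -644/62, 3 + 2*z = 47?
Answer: 141778/31 ≈ 4573.5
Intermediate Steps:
z = 22 (z = -3/2 + (1/2)*47 = -3/2 + 47/2 = 22)
k = 2898/31 (k = -(-5796)/62 = -9*(-322/31) = 2898/31 ≈ 93.484)
N(S, G) = -35*G - 5*G*S (N(S, G) = -5*(7*G + G*S) = -35*G - 5*G*S)
O(j) = 4*j**2 (O(j) = (2*j)**2 = 4*j**2)
(k + N(-25, z)) + O(-25) = (2898/31 - 5*22*(7 - 25)) + 4*(-25)**2 = (2898/31 - 5*22*(-18)) + 4*625 = (2898/31 + 1980) + 2500 = 64278/31 + 2500 = 141778/31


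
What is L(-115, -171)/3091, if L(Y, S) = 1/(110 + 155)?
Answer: 1/819115 ≈ 1.2208e-6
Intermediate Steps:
L(Y, S) = 1/265
L(-115, -171)/3091 = (1/265)/3091 = (1/265)*(1/3091) = 1/819115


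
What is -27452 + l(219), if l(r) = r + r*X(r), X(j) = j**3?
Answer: 2300230288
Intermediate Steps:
l(r) = r + r**4 (l(r) = r + r*r**3 = r + r**4)
-27452 + l(219) = -27452 + (219 + 219**4) = -27452 + (219 + 2300257521) = -27452 + 2300257740 = 2300230288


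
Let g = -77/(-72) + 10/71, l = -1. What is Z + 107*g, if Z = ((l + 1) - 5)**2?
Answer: 789809/5112 ≈ 154.50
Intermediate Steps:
g = 6187/5112 (g = -77*(-1/72) + 10*(1/71) = 77/72 + 10/71 = 6187/5112 ≈ 1.2103)
Z = 25 (Z = ((-1 + 1) - 5)**2 = (0 - 5)**2 = (-5)**2 = 25)
Z + 107*g = 25 + 107*(6187/5112) = 25 + 662009/5112 = 789809/5112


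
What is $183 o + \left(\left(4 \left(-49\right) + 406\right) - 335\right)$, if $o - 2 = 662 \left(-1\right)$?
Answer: $-120905$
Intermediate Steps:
$o = -660$ ($o = 2 + 662 \left(-1\right) = 2 - 662 = -660$)
$183 o + \left(\left(4 \left(-49\right) + 406\right) - 335\right) = 183 \left(-660\right) + \left(\left(4 \left(-49\right) + 406\right) - 335\right) = -120780 + \left(\left(-196 + 406\right) - 335\right) = -120780 + \left(210 - 335\right) = -120780 - 125 = -120905$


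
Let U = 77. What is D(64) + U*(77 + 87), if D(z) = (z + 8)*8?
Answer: 13204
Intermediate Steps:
D(z) = 64 + 8*z (D(z) = (8 + z)*8 = 64 + 8*z)
D(64) + U*(77 + 87) = (64 + 8*64) + 77*(77 + 87) = (64 + 512) + 77*164 = 576 + 12628 = 13204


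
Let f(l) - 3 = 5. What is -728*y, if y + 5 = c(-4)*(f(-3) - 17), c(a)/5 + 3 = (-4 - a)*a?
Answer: -94640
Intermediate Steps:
f(l) = 8 (f(l) = 3 + 5 = 8)
c(a) = -15 + 5*a*(-4 - a) (c(a) = -15 + 5*((-4 - a)*a) = -15 + 5*(a*(-4 - a)) = -15 + 5*a*(-4 - a))
y = 130 (y = -5 + (-15 - 20*(-4) - 5*(-4)²)*(8 - 17) = -5 + (-15 + 80 - 5*16)*(-9) = -5 + (-15 + 80 - 80)*(-9) = -5 - 15*(-9) = -5 + 135 = 130)
-728*y = -728*130 = -94640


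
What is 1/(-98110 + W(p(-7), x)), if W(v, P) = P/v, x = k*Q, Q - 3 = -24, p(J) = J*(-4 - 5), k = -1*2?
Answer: -3/294328 ≈ -1.0193e-5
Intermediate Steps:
k = -2
p(J) = -9*J (p(J) = J*(-9) = -9*J)
Q = -21 (Q = 3 - 24 = -21)
x = 42 (x = -2*(-21) = 42)
1/(-98110 + W(p(-7), x)) = 1/(-98110 + 42/((-9*(-7)))) = 1/(-98110 + 42/63) = 1/(-98110 + 42*(1/63)) = 1/(-98110 + ⅔) = 1/(-294328/3) = -3/294328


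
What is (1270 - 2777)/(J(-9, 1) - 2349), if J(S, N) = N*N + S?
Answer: 1507/2357 ≈ 0.63937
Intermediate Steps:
J(S, N) = S + N**2 (J(S, N) = N**2 + S = S + N**2)
(1270 - 2777)/(J(-9, 1) - 2349) = (1270 - 2777)/((-9 + 1**2) - 2349) = -1507/((-9 + 1) - 2349) = -1507/(-8 - 2349) = -1507/(-2357) = -1507*(-1/2357) = 1507/2357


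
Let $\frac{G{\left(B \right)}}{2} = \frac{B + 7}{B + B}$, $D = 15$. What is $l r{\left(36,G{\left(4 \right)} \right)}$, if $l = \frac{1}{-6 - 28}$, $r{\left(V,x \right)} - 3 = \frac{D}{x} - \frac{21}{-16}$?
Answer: $- \frac{1719}{5984} \approx -0.28727$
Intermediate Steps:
$G{\left(B \right)} = \frac{7 + B}{B}$ ($G{\left(B \right)} = 2 \frac{B + 7}{B + B} = 2 \frac{7 + B}{2 B} = \frac{7 + B}{B}$)
$r{\left(V,x \right)} = \frac{69}{16} + \frac{15}{x}$ ($r{\left(V,x \right)} = 3 + \left(\frac{15}{x} - \frac{21}{-16}\right) = 3 + \left(\frac{15}{x} - - \frac{21}{16}\right) = 3 + \left(\frac{15}{x} + \frac{21}{16}\right) = 3 + \left(\frac{21}{16} + \frac{15}{x}\right) = \frac{69}{16} + \frac{15}{x}$)
$l = - \frac{1}{34}$ ($l = \frac{1}{-34} = - \frac{1}{34} \approx -0.029412$)
$l r{\left(36,G{\left(4 \right)} \right)} = - \frac{\frac{69}{16} + \frac{15}{\frac{1}{4} \left(7 + 4\right)}}{34} = - \frac{\frac{69}{16} + \frac{15}{\frac{1}{4} \cdot 11}}{34} = - \frac{\frac{69}{16} + \frac{15}{\frac{11}{4}}}{34} = - \frac{\frac{69}{16} + 15 \cdot \frac{4}{11}}{34} = - \frac{\frac{69}{16} + \frac{60}{11}}{34} = \left(- \frac{1}{34}\right) \frac{1719}{176} = - \frac{1719}{5984}$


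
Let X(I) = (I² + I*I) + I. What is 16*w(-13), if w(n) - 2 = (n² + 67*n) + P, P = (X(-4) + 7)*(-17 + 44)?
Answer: 3920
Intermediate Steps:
X(I) = I + 2*I² (X(I) = (I² + I²) + I = 2*I² + I = I + 2*I²)
P = 945 (P = (-4*(1 + 2*(-4)) + 7)*(-17 + 44) = (-4*(1 - 8) + 7)*27 = (-4*(-7) + 7)*27 = (28 + 7)*27 = 35*27 = 945)
w(n) = 947 + n² + 67*n (w(n) = 2 + ((n² + 67*n) + 945) = 2 + (945 + n² + 67*n) = 947 + n² + 67*n)
16*w(-13) = 16*(947 + (-13)² + 67*(-13)) = 16*(947 + 169 - 871) = 16*245 = 3920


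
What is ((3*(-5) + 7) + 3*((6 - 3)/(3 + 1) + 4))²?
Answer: 625/16 ≈ 39.063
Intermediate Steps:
((3*(-5) + 7) + 3*((6 - 3)/(3 + 1) + 4))² = ((-15 + 7) + 3*(3/4 + 4))² = (-8 + 3*(3*(¼) + 4))² = (-8 + 3*(¾ + 4))² = (-8 + 3*(19/4))² = (-8 + 57/4)² = (25/4)² = 625/16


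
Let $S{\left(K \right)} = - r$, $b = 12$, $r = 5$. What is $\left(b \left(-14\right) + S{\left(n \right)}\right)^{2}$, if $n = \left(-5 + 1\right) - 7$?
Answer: $29929$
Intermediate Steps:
$n = -11$ ($n = -4 - 7 = -11$)
$S{\left(K \right)} = -5$ ($S{\left(K \right)} = \left(-1\right) 5 = -5$)
$\left(b \left(-14\right) + S{\left(n \right)}\right)^{2} = \left(12 \left(-14\right) - 5\right)^{2} = \left(-168 - 5\right)^{2} = \left(-173\right)^{2} = 29929$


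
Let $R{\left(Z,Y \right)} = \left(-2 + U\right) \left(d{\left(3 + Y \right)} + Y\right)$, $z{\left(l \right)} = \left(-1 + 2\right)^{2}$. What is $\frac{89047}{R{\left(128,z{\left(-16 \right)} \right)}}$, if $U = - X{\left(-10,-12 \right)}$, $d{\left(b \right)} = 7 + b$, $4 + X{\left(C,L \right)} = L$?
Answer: $\frac{12721}{24} \approx 530.04$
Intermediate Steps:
$X{\left(C,L \right)} = -4 + L$
$z{\left(l \right)} = 1$ ($z{\left(l \right)} = 1^{2} = 1$)
$U = 16$ ($U = - (-4 - 12) = \left(-1\right) \left(-16\right) = 16$)
$R{\left(Z,Y \right)} = 140 + 28 Y$ ($R{\left(Z,Y \right)} = \left(-2 + 16\right) \left(\left(7 + \left(3 + Y\right)\right) + Y\right) = 14 \left(\left(10 + Y\right) + Y\right) = 14 \left(10 + 2 Y\right) = 140 + 28 Y$)
$\frac{89047}{R{\left(128,z{\left(-16 \right)} \right)}} = \frac{89047}{140 + 28 \cdot 1} = \frac{89047}{140 + 28} = \frac{89047}{168} = 89047 \cdot \frac{1}{168} = \frac{12721}{24}$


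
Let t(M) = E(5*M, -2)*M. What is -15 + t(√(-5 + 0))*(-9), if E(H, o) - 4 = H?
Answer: 210 - 36*I*√5 ≈ 210.0 - 80.498*I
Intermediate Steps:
E(H, o) = 4 + H
t(M) = M*(4 + 5*M) (t(M) = (4 + 5*M)*M = M*(4 + 5*M))
-15 + t(√(-5 + 0))*(-9) = -15 + (√(-5 + 0)*(4 + 5*√(-5 + 0)))*(-9) = -15 + (√(-5)*(4 + 5*√(-5)))*(-9) = -15 + ((I*√5)*(4 + 5*(I*√5)))*(-9) = -15 + ((I*√5)*(4 + 5*I*√5))*(-9) = -15 + (I*√5*(4 + 5*I*√5))*(-9) = -15 - 9*I*√5*(4 + 5*I*√5)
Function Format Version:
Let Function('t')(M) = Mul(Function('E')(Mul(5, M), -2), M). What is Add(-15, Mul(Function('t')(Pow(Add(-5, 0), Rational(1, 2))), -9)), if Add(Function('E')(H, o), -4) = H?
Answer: Add(210, Mul(-36, I, Pow(5, Rational(1, 2)))) ≈ Add(210.00, Mul(-80.498, I))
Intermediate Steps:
Function('E')(H, o) = Add(4, H)
Function('t')(M) = Mul(M, Add(4, Mul(5, M))) (Function('t')(M) = Mul(Add(4, Mul(5, M)), M) = Mul(M, Add(4, Mul(5, M))))
Add(-15, Mul(Function('t')(Pow(Add(-5, 0), Rational(1, 2))), -9)) = Add(-15, Mul(Mul(Pow(Add(-5, 0), Rational(1, 2)), Add(4, Mul(5, Pow(Add(-5, 0), Rational(1, 2))))), -9)) = Add(-15, Mul(Mul(Pow(-5, Rational(1, 2)), Add(4, Mul(5, Pow(-5, Rational(1, 2))))), -9)) = Add(-15, Mul(Mul(Mul(I, Pow(5, Rational(1, 2))), Add(4, Mul(5, Mul(I, Pow(5, Rational(1, 2)))))), -9)) = Add(-15, Mul(Mul(Mul(I, Pow(5, Rational(1, 2))), Add(4, Mul(5, I, Pow(5, Rational(1, 2))))), -9)) = Add(-15, Mul(Mul(I, Pow(5, Rational(1, 2)), Add(4, Mul(5, I, Pow(5, Rational(1, 2))))), -9)) = Add(-15, Mul(-9, I, Pow(5, Rational(1, 2)), Add(4, Mul(5, I, Pow(5, Rational(1, 2))))))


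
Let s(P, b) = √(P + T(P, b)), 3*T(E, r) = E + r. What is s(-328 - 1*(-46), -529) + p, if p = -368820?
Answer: -368820 + I*√4971/3 ≈ -3.6882e+5 + 23.502*I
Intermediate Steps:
T(E, r) = E/3 + r/3 (T(E, r) = (E + r)/3 = E/3 + r/3)
s(P, b) = √(b/3 + 4*P/3) (s(P, b) = √(P + (P/3 + b/3)) = √(b/3 + 4*P/3))
s(-328 - 1*(-46), -529) + p = √(3*(-529) + 12*(-328 - 1*(-46)))/3 - 368820 = √(-1587 + 12*(-328 + 46))/3 - 368820 = √(-1587 + 12*(-282))/3 - 368820 = √(-1587 - 3384)/3 - 368820 = √(-4971)/3 - 368820 = (I*√4971)/3 - 368820 = I*√4971/3 - 368820 = -368820 + I*√4971/3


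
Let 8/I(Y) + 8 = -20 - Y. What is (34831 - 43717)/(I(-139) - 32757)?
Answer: 986346/3636019 ≈ 0.27127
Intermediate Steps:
I(Y) = 8/(-28 - Y) (I(Y) = 8/(-8 + (-20 - Y)) = 8/(-28 - Y))
(34831 - 43717)/(I(-139) - 32757) = (34831 - 43717)/(-8/(28 - 139) - 32757) = -8886/(-8/(-111) - 32757) = -8886/(-8*(-1/111) - 32757) = -8886/(8/111 - 32757) = -8886/(-3636019/111) = -8886*(-111/3636019) = 986346/3636019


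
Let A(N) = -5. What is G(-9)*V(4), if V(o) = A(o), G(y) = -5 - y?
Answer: -20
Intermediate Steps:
V(o) = -5
G(-9)*V(4) = (-5 - 1*(-9))*(-5) = (-5 + 9)*(-5) = 4*(-5) = -20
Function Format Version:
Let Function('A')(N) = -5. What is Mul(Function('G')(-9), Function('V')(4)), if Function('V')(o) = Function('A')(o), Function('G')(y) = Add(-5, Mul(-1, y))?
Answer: -20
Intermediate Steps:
Function('V')(o) = -5
Mul(Function('G')(-9), Function('V')(4)) = Mul(Add(-5, Mul(-1, -9)), -5) = Mul(Add(-5, 9), -5) = Mul(4, -5) = -20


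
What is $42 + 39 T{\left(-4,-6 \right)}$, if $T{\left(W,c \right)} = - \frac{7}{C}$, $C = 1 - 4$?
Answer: $133$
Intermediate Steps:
$C = -3$ ($C = 1 - 4 = -3$)
$T{\left(W,c \right)} = \frac{7}{3}$ ($T{\left(W,c \right)} = - \frac{7}{-3} = \left(-7\right) \left(- \frac{1}{3}\right) = \frac{7}{3}$)
$42 + 39 T{\left(-4,-6 \right)} = 42 + 39 \cdot \frac{7}{3} = 42 + 91 = 133$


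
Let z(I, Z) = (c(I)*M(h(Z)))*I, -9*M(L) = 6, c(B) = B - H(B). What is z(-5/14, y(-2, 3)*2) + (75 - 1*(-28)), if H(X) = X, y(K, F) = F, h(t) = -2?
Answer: 103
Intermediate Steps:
c(B) = 0 (c(B) = B - B = 0)
M(L) = -⅔ (M(L) = -⅑*6 = -⅔)
z(I, Z) = 0 (z(I, Z) = (0*(-⅔))*I = 0*I = 0)
z(-5/14, y(-2, 3)*2) + (75 - 1*(-28)) = 0 + (75 - 1*(-28)) = 0 + (75 + 28) = 0 + 103 = 103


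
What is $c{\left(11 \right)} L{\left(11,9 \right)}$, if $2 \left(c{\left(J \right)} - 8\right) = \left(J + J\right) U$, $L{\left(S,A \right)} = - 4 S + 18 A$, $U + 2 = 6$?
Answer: $6136$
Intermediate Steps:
$U = 4$ ($U = -2 + 6 = 4$)
$c{\left(J \right)} = 8 + 4 J$ ($c{\left(J \right)} = 8 + \frac{\left(J + J\right) 4}{2} = 8 + \frac{2 J 4}{2} = 8 + \frac{8 J}{2} = 8 + 4 J$)
$c{\left(11 \right)} L{\left(11,9 \right)} = \left(8 + 4 \cdot 11\right) \left(\left(-4\right) 11 + 18 \cdot 9\right) = \left(8 + 44\right) \left(-44 + 162\right) = 52 \cdot 118 = 6136$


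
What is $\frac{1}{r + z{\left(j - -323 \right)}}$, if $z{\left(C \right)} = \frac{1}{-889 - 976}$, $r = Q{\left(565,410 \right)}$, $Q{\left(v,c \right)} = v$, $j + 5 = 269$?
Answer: $\frac{1865}{1053724} \approx 0.0017699$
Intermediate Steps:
$j = 264$ ($j = -5 + 269 = 264$)
$r = 565$
$z{\left(C \right)} = - \frac{1}{1865}$ ($z{\left(C \right)} = \frac{1}{-1865} = - \frac{1}{1865}$)
$\frac{1}{r + z{\left(j - -323 \right)}} = \frac{1}{565 - \frac{1}{1865}} = \frac{1}{\frac{1053724}{1865}} = \frac{1865}{1053724}$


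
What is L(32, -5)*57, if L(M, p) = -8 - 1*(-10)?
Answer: 114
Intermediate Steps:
L(M, p) = 2 (L(M, p) = -8 + 10 = 2)
L(32, -5)*57 = 2*57 = 114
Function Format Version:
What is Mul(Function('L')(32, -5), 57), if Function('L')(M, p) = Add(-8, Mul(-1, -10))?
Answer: 114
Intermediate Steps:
Function('L')(M, p) = 2 (Function('L')(M, p) = Add(-8, 10) = 2)
Mul(Function('L')(32, -5), 57) = Mul(2, 57) = 114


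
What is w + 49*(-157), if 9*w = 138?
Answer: -23033/3 ≈ -7677.7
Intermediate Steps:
w = 46/3 (w = (1/9)*138 = 46/3 ≈ 15.333)
w + 49*(-157) = 46/3 + 49*(-157) = 46/3 - 7693 = -23033/3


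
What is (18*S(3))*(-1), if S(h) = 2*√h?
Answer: -36*√3 ≈ -62.354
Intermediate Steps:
(18*S(3))*(-1) = (18*(2*√3))*(-1) = (36*√3)*(-1) = -36*√3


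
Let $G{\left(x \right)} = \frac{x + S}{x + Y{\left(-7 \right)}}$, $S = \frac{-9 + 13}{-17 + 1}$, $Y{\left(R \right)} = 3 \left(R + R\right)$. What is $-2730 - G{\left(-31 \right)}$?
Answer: $- \frac{797285}{292} \approx -2730.4$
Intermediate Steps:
$Y{\left(R \right)} = 6 R$ ($Y{\left(R \right)} = 3 \cdot 2 R = 6 R$)
$S = - \frac{1}{4}$ ($S = \frac{4}{-16} = 4 \left(- \frac{1}{16}\right) = - \frac{1}{4} \approx -0.25$)
$G{\left(x \right)} = \frac{- \frac{1}{4} + x}{-42 + x}$ ($G{\left(x \right)} = \frac{x - \frac{1}{4}}{x + 6 \left(-7\right)} = \frac{- \frac{1}{4} + x}{x - 42} = \frac{- \frac{1}{4} + x}{-42 + x}$)
$-2730 - G{\left(-31 \right)} = -2730 - \frac{- \frac{1}{4} - 31}{-42 - 31} = -2730 - \frac{1}{-73} \left(- \frac{125}{4}\right) = -2730 - \left(- \frac{1}{73}\right) \left(- \frac{125}{4}\right) = -2730 - \frac{125}{292} = - \frac{797285}{292}$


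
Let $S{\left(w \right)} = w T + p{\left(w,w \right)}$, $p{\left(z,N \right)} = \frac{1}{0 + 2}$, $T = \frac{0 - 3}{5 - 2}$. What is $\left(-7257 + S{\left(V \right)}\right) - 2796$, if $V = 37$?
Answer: $- \frac{20179}{2} \approx -10090.0$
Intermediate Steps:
$T = -1$ ($T = - \frac{3}{3} = \left(-3\right) \frac{1}{3} = -1$)
$p{\left(z,N \right)} = \frac{1}{2}$
$S{\left(w \right)} = \frac{1}{2} - w$ ($S{\left(w \right)} = w \left(-1\right) + \frac{1}{2} = - w + \frac{1}{2} = \frac{1}{2} - w$)
$\left(-7257 + S{\left(V \right)}\right) - 2796 = \left(-7257 + \left(\frac{1}{2} - 37\right)\right) - 2796 = \left(-7257 - \frac{73}{2}\right) - 2796 = - \frac{14587}{2} - 2796 = - \frac{20179}{2}$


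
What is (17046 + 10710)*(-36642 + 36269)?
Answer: -10352988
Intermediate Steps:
(17046 + 10710)*(-36642 + 36269) = 27756*(-373) = -10352988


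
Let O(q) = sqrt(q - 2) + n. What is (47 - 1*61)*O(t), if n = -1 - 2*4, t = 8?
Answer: 126 - 14*sqrt(6) ≈ 91.707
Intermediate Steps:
n = -9 (n = -1 - 8 = -9)
O(q) = -9 + sqrt(-2 + q) (O(q) = sqrt(q - 2) - 9 = sqrt(-2 + q) - 9 = -9 + sqrt(-2 + q))
(47 - 1*61)*O(t) = (47 - 1*61)*(-9 + sqrt(-2 + 8)) = (47 - 61)*(-9 + sqrt(6)) = -14*(-9 + sqrt(6)) = 126 - 14*sqrt(6)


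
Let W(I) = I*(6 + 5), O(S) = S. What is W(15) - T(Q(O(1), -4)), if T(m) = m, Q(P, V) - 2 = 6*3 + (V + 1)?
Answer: 148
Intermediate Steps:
Q(P, V) = 21 + V (Q(P, V) = 2 + (6*3 + (V + 1)) = 2 + (18 + (1 + V)) = 2 + (19 + V) = 21 + V)
W(I) = 11*I (W(I) = I*11 = 11*I)
W(15) - T(Q(O(1), -4)) = 11*15 - (21 - 4) = 165 - 1*17 = 165 - 17 = 148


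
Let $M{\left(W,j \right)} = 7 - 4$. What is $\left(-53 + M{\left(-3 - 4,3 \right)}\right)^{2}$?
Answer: $2500$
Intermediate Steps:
$M{\left(W,j \right)} = 3$ ($M{\left(W,j \right)} = 7 - 4 = 3$)
$\left(-53 + M{\left(-3 - 4,3 \right)}\right)^{2} = \left(-53 + 3\right)^{2} = \left(-50\right)^{2} = 2500$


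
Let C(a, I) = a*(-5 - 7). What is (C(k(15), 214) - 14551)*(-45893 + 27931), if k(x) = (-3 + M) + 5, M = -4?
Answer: 260933974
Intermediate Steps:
k(x) = -2 (k(x) = (-3 - 4) + 5 = -7 + 5 = -2)
C(a, I) = -12*a (C(a, I) = a*(-12) = -12*a)
(C(k(15), 214) - 14551)*(-45893 + 27931) = (-12*(-2) - 14551)*(-45893 + 27931) = (24 - 14551)*(-17962) = -14527*(-17962) = 260933974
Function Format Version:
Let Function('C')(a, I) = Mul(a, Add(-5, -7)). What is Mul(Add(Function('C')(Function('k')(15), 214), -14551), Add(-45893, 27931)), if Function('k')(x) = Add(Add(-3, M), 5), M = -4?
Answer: 260933974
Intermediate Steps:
Function('k')(x) = -2 (Function('k')(x) = Add(Add(-3, -4), 5) = Add(-7, 5) = -2)
Function('C')(a, I) = Mul(-12, a) (Function('C')(a, I) = Mul(a, -12) = Mul(-12, a))
Mul(Add(Function('C')(Function('k')(15), 214), -14551), Add(-45893, 27931)) = Mul(Add(Mul(-12, -2), -14551), Add(-45893, 27931)) = Mul(Add(24, -14551), -17962) = Mul(-14527, -17962) = 260933974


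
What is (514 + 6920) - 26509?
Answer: -19075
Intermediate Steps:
(514 + 6920) - 26509 = 7434 - 26509 = -19075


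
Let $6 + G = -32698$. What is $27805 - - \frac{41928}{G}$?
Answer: $\frac{113661599}{4088} \approx 27804.0$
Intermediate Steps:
$G = -32704$ ($G = -6 - 32698 = -32704$)
$27805 - - \frac{41928}{G} = 27805 - - \frac{41928}{-32704} = 27805 - \left(-41928\right) \left(- \frac{1}{32704}\right) = 27805 - \frac{5241}{4088} = \frac{113661599}{4088}$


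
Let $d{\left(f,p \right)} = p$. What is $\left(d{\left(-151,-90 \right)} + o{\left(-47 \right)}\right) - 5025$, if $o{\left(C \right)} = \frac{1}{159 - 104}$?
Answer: $- \frac{281324}{55} \approx -5115.0$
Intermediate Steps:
$o{\left(C \right)} = \frac{1}{55}$
$\left(d{\left(-151,-90 \right)} + o{\left(-47 \right)}\right) - 5025 = \left(-90 + \frac{1}{55}\right) - 5025 = - \frac{4949}{55} - 5025 = - \frac{281324}{55}$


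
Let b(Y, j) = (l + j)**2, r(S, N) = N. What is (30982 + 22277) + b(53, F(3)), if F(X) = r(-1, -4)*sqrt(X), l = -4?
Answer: 53323 + 32*sqrt(3) ≈ 53378.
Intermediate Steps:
F(X) = -4*sqrt(X)
b(Y, j) = (-4 + j)**2
(30982 + 22277) + b(53, F(3)) = (30982 + 22277) + (-4 - 4*sqrt(3))**2 = 53259 + (-4 - 4*sqrt(3))**2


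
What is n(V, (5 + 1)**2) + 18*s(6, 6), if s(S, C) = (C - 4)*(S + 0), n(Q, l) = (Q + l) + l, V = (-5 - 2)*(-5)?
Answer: 323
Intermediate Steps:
V = 35 (V = -7*(-5) = 35)
n(Q, l) = Q + 2*l
s(S, C) = S*(-4 + C) (s(S, C) = (-4 + C)*S = S*(-4 + C))
n(V, (5 + 1)**2) + 18*s(6, 6) = (35 + 2*(5 + 1)**2) + 18*(6*(-4 + 6)) = (35 + 2*6**2) + 18*(6*2) = (35 + 2*36) + 18*12 = (35 + 72) + 216 = 107 + 216 = 323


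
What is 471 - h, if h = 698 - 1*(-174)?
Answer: -401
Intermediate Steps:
h = 872 (h = 698 + 174 = 872)
471 - h = 471 - 1*872 = 471 - 872 = -401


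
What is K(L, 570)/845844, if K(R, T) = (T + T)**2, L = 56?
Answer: 108300/70487 ≈ 1.5365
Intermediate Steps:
K(R, T) = 4*T**2 (K(R, T) = (2*T)**2 = 4*T**2)
K(L, 570)/845844 = (4*570**2)/845844 = (4*324900)*(1/845844) = 1299600*(1/845844) = 108300/70487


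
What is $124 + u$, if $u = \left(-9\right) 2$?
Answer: $106$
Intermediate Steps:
$u = -18$
$124 + u = 124 - 18 = 106$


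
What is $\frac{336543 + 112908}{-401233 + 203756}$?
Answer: $- \frac{449451}{197477} \approx -2.276$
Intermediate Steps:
$\frac{336543 + 112908}{-401233 + 203756} = \frac{449451}{-197477} = 449451 \left(- \frac{1}{197477}\right) = - \frac{449451}{197477}$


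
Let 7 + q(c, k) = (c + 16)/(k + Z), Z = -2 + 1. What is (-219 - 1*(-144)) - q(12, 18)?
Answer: -1184/17 ≈ -69.647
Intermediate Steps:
Z = -1
q(c, k) = -7 + (16 + c)/(-1 + k) (q(c, k) = -7 + (c + 16)/(k - 1) = -7 + (16 + c)/(-1 + k))
(-219 - 1*(-144)) - q(12, 18) = (-219 - 1*(-144)) - (23 + 12 - 7*18)/(-1 + 18) = (-219 + 144) - (23 + 12 - 126)/17 = -75 - (-91)/17 = -75 - 1*(-91/17) = -75 + 91/17 = -1184/17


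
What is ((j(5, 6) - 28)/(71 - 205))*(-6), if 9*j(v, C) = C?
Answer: -82/67 ≈ -1.2239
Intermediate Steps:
j(v, C) = C/9
((j(5, 6) - 28)/(71 - 205))*(-6) = (((⅑)*6 - 28)/(71 - 205))*(-6) = ((⅔ - 28)/(-134))*(-6) = -82/3*(-1/134)*(-6) = (41/201)*(-6) = -82/67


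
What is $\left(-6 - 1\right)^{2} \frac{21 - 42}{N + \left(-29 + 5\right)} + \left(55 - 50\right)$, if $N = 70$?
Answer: $- \frac{799}{46} \approx -17.37$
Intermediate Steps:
$\left(-6 - 1\right)^{2} \frac{21 - 42}{N + \left(-29 + 5\right)} + \left(55 - 50\right) = \left(-6 - 1\right)^{2} \frac{21 - 42}{70 + \left(-29 + 5\right)} + \left(55 - 50\right) = \left(-7\right)^{2} \left(- \frac{21}{70 - 24}\right) + \left(55 - 50\right) = 49 \left(- \frac{21}{46}\right) + 5 = - \frac{1029}{46} + 5 = - \frac{799}{46}$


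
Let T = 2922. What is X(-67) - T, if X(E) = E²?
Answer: 1567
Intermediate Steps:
X(-67) - T = (-67)² - 1*2922 = 4489 - 2922 = 1567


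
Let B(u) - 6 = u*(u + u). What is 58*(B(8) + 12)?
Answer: 8468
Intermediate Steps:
B(u) = 6 + 2*u² (B(u) = 6 + u*(u + u) = 6 + u*(2*u) = 6 + 2*u²)
58*(B(8) + 12) = 58*((6 + 2*8²) + 12) = 58*((6 + 2*64) + 12) = 58*((6 + 128) + 12) = 58*(134 + 12) = 58*146 = 8468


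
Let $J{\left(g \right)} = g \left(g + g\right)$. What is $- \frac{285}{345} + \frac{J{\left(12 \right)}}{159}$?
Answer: $\frac{1201}{1219} \approx 0.98523$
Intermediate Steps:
$J{\left(g \right)} = 2 g^{2}$ ($J{\left(g \right)} = g 2 g = 2 g^{2}$)
$- \frac{285}{345} + \frac{J{\left(12 \right)}}{159} = - \frac{285}{345} + \frac{2 \cdot 12^{2}}{159} = \left(-285\right) \frac{1}{345} + 2 \cdot 144 \cdot \frac{1}{159} = - \frac{19}{23} + 288 \cdot \frac{1}{159} = - \frac{19}{23} + \frac{96}{53} = \frac{1201}{1219}$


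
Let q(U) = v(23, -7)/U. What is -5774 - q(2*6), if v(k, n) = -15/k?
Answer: -531203/92 ≈ -5773.9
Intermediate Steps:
q(U) = -15/(23*U) (q(U) = (-15/23)/U = (-15*1/23)/U = -15/(23*U))
-5774 - q(2*6) = -5774 - (-15)/(23*(2*6)) = -5774 - (-15)/(23*12) = -5774 - 1*(-5/92) = -5774 + 5/92 = -531203/92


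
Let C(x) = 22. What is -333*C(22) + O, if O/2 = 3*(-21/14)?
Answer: -7335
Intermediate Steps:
O = -9 (O = 2*(3*(-21/14)) = 2*(3*(-21*1/14)) = 2*(3*(-3/2)) = 2*(-9/2) = -9)
-333*C(22) + O = -333*22 - 9 = -7326 - 9 = -7335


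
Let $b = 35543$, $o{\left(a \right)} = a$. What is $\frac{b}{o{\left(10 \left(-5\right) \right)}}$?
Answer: $- \frac{35543}{50} \approx -710.86$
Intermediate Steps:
$\frac{b}{o{\left(10 \left(-5\right) \right)}} = \frac{35543}{10 \left(-5\right)} = \frac{35543}{-50} = 35543 \left(- \frac{1}{50}\right) = - \frac{35543}{50}$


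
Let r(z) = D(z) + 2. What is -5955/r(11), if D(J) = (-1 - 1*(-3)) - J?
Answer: 5955/7 ≈ 850.71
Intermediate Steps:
D(J) = 2 - J (D(J) = (-1 + 3) - J = 2 - J)
r(z) = 4 - z (r(z) = (2 - z) + 2 = 4 - z)
-5955/r(11) = -5955/(4 - 1*11) = -5955/(4 - 11) = -5955/(-7) = -5955*(-⅐) = 5955/7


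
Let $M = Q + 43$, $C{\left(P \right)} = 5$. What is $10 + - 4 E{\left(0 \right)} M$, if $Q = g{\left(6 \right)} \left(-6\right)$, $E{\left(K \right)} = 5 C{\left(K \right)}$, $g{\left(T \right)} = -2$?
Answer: $-5490$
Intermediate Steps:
$E{\left(K \right)} = 25$ ($E{\left(K \right)} = 5 \cdot 5 = 25$)
$Q = 12$ ($Q = \left(-2\right) \left(-6\right) = 12$)
$M = 55$ ($M = 12 + 43 = 55$)
$10 + - 4 E{\left(0 \right)} M = 10 + \left(-4\right) 25 \cdot 55 = 10 - 5500 = -5490$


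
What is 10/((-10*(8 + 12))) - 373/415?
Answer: -315/332 ≈ -0.94880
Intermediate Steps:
10/((-10*(8 + 12))) - 373/415 = 10/((-10*20)) - 373*1/415 = 10/(-200) - 373/415 = 10*(-1/200) - 373/415 = -1/20 - 373/415 = -315/332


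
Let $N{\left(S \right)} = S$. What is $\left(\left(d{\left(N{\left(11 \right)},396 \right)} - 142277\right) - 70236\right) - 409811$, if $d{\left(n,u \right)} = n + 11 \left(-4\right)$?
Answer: $-622357$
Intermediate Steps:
$d{\left(n,u \right)} = -44 + n$ ($d{\left(n,u \right)} = n - 44 = -44 + n$)
$\left(\left(d{\left(N{\left(11 \right)},396 \right)} - 142277\right) - 70236\right) - 409811 = \left(\left(\left(-44 + 11\right) - 142277\right) - 70236\right) - 409811 = \left(\left(-33 - 142277\right) - 70236\right) - 409811 = \left(-142310 - 70236\right) - 409811 = -212546 - 409811 = -622357$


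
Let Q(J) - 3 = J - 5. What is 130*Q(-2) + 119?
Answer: -401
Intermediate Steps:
Q(J) = -2 + J (Q(J) = 3 + (J - 5) = 3 + (-5 + J) = -2 + J)
130*Q(-2) + 119 = 130*(-2 - 2) + 119 = 130*(-4) + 119 = -520 + 119 = -401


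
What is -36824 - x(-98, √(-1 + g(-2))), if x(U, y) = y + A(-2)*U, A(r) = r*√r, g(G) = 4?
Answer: -36824 - √3 - 196*I*√2 ≈ -36826.0 - 277.19*I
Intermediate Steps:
A(r) = r^(3/2)
x(U, y) = y - 2*I*U*√2 (x(U, y) = y + (-2)^(3/2)*U = y + (-2*I*√2)*U = y - 2*I*U*√2)
-36824 - x(-98, √(-1 + g(-2))) = -36824 - (√(-1 + 4) - 2*I*(-98)*√2) = -36824 - (√3 + 196*I*√2) = -36824 + (-√3 - 196*I*√2) = -36824 - √3 - 196*I*√2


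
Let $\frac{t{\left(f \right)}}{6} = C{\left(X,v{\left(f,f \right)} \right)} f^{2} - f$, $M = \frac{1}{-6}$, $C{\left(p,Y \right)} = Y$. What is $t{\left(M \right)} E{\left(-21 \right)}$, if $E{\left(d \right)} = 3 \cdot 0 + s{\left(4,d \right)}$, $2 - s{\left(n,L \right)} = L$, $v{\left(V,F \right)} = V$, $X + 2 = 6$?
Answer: $\frac{805}{36} \approx 22.361$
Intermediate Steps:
$X = 4$ ($X = -2 + 6 = 4$)
$s{\left(n,L \right)} = 2 - L$
$E{\left(d \right)} = 2 - d$ ($E{\left(d \right)} = 3 \cdot 0 - \left(-2 + d\right) = 0 - \left(-2 + d\right) = 2 - d$)
$M = - \frac{1}{6} \approx -0.16667$
$t{\left(f \right)} = - 6 f + 6 f^{3}$ ($t{\left(f \right)} = 6 \left(f f^{2} - f\right) = 6 \left(f^{3} - f\right) = - 6 f + 6 f^{3}$)
$t{\left(M \right)} E{\left(-21 \right)} = 6 \left(- \frac{1}{6}\right) \left(-1 + \left(- \frac{1}{6}\right)^{2}\right) \left(2 - -21\right) = 6 \left(- \frac{1}{6}\right) \left(-1 + \frac{1}{36}\right) \left(2 + 21\right) = 6 \left(- \frac{1}{6}\right) \left(- \frac{35}{36}\right) 23 = \frac{35}{36} \cdot 23 = \frac{805}{36}$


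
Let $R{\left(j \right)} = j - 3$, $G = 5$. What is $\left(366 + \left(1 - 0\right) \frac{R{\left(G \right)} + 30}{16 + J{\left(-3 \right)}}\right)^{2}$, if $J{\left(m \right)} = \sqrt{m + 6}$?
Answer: $\frac{8669475172}{64009} - \frac{5959040 \sqrt{3}}{64009} \approx 1.3528 \cdot 10^{5}$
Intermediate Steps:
$J{\left(m \right)} = \sqrt{6 + m}$
$R{\left(j \right)} = -3 + j$ ($R{\left(j \right)} = j - 3 = -3 + j$)
$\left(366 + \left(1 - 0\right) \frac{R{\left(G \right)} + 30}{16 + J{\left(-3 \right)}}\right)^{2} = \left(366 + \left(1 - 0\right) \frac{\left(-3 + 5\right) + 30}{16 + \sqrt{6 - 3}}\right)^{2} = \left(366 + \left(1 + 0\right) \frac{2 + 30}{16 + \sqrt{3}}\right)^{2} = \left(366 + 1 \frac{32}{16 + \sqrt{3}}\right)^{2} = \left(366 + \frac{32}{16 + \sqrt{3}}\right)^{2}$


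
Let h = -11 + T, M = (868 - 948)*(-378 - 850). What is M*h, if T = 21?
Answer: 982400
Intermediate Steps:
M = 98240 (M = -80*(-1228) = 98240)
h = 10 (h = -11 + 21 = 10)
M*h = 98240*10 = 982400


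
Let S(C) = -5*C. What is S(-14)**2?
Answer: 4900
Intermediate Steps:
S(-14)**2 = (-5*(-14))**2 = 70**2 = 4900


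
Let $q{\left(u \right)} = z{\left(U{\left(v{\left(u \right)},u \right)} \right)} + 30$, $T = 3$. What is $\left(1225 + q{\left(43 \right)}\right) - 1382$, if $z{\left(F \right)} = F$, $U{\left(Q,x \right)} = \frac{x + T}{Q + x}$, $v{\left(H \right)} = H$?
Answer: $- \frac{5438}{43} \approx -126.47$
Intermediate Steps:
$U{\left(Q,x \right)} = \frac{3 + x}{Q + x}$ ($U{\left(Q,x \right)} = \frac{x + 3}{Q + x} = \frac{3 + x}{Q + x}$)
$q{\left(u \right)} = 30 + \frac{3 + u}{2 u}$ ($q{\left(u \right)} = \frac{3 + u}{u + u} + 30 = \frac{3 + u}{2 u} + 30 = 30 + \frac{3 + u}{2 u}$)
$\left(1225 + q{\left(43 \right)}\right) - 1382 = \left(1225 + \frac{3 + 61 \cdot 43}{2 \cdot 43}\right) - 1382 = \left(1225 + \frac{1}{2} \cdot \frac{1}{43} \left(3 + 2623\right)\right) - 1382 = \left(1225 + \frac{1}{2} \cdot \frac{1}{43} \cdot 2626\right) - 1382 = \left(1225 + \frac{1313}{43}\right) - 1382 = \frac{53988}{43} - 1382 = - \frac{5438}{43}$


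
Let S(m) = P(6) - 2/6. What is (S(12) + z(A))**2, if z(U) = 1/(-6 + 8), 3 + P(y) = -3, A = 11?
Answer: 1225/36 ≈ 34.028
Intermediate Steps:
P(y) = -6 (P(y) = -3 - 3 = -6)
S(m) = -19/3 (S(m) = -6 - 2/6 = -6 - 1*1/3 = -6 - 1/3 = -19/3)
z(U) = 1/2
(S(12) + z(A))**2 = (-19/3 + 1/2)**2 = (-35/6)**2 = 1225/36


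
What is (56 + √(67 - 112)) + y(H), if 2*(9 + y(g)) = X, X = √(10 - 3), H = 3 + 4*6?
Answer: 47 + √7/2 + 3*I*√5 ≈ 48.323 + 6.7082*I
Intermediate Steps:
H = 27 (H = 3 + 24 = 27)
X = √7 ≈ 2.6458
y(g) = -9 + √7/2
(56 + √(67 - 112)) + y(H) = (56 + √(67 - 112)) + (-9 + √7/2) = (56 + √(-45)) + (-9 + √7/2) = (56 + 3*I*√5) + (-9 + √7/2) = 47 + √7/2 + 3*I*√5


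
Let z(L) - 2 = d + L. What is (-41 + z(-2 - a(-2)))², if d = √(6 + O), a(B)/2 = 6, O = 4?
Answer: (53 - √10)² ≈ 2483.8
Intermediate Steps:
a(B) = 12 (a(B) = 2*6 = 12)
d = √10 (d = √(6 + 4) = √10 ≈ 3.1623)
z(L) = 2 + L + √10 (z(L) = 2 + (√10 + L) = 2 + (L + √10) = 2 + L + √10)
(-41 + z(-2 - a(-2)))² = (-41 + (2 + (-2 - 1*12) + √10))² = (-41 + (2 + (-2 - 12) + √10))² = (-41 + (2 - 14 + √10))² = (-41 + (-12 + √10))² = (-53 + √10)²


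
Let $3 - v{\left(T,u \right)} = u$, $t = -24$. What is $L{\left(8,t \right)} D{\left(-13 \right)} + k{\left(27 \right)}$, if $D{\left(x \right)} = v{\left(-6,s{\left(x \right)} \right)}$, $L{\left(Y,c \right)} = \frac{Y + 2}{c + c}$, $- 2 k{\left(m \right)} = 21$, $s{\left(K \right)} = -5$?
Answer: $- \frac{73}{6} \approx -12.167$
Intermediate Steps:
$v{\left(T,u \right)} = 3 - u$
$k{\left(m \right)} = - \frac{21}{2}$ ($k{\left(m \right)} = \left(- \frac{1}{2}\right) 21 = - \frac{21}{2}$)
$L{\left(Y,c \right)} = \frac{2 + Y}{2 c}$
$D{\left(x \right)} = 8$ ($D{\left(x \right)} = 3 - -5 = 3 + 5 = 8$)
$L{\left(8,t \right)} D{\left(-13 \right)} + k{\left(27 \right)} = \frac{2 + 8}{2 \left(-24\right)} 8 - \frac{21}{2} = \frac{1}{2} \left(- \frac{1}{24}\right) 10 \cdot 8 - \frac{21}{2} = \left(- \frac{5}{24}\right) 8 - \frac{21}{2} = - \frac{5}{3} - \frac{21}{2} = - \frac{73}{6}$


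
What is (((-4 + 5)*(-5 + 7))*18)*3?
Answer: 108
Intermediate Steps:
(((-4 + 5)*(-5 + 7))*18)*3 = ((1*2)*18)*3 = (2*18)*3 = 36*3 = 108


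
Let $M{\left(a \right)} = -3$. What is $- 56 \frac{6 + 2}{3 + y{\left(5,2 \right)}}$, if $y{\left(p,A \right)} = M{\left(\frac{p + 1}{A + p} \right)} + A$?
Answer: $-224$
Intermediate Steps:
$y{\left(p,A \right)} = -3 + A$
$- 56 \frac{6 + 2}{3 + y{\left(5,2 \right)}} = - 56 \frac{6 + 2}{3 + \left(-3 + 2\right)} = - 56 \frac{8}{3 - 1} = - 56 \cdot \frac{8}{2} = - 56 \cdot 8 \cdot \frac{1}{2} = \left(-56\right) 4 = -224$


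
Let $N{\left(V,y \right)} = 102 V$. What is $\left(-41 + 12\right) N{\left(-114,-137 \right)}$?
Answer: $337212$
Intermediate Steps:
$\left(-41 + 12\right) N{\left(-114,-137 \right)} = \left(-41 + 12\right) 102 \left(-114\right) = \left(-29\right) \left(-11628\right) = 337212$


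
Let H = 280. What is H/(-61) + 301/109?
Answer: -12159/6649 ≈ -1.8287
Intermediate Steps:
H/(-61) + 301/109 = 280/(-61) + 301/109 = 280*(-1/61) + 301*(1/109) = -280/61 + 301/109 = -12159/6649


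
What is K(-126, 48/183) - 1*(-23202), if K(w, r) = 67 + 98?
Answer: 23367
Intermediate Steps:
K(w, r) = 165
K(-126, 48/183) - 1*(-23202) = 165 - 1*(-23202) = 165 + 23202 = 23367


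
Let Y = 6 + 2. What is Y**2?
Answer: 64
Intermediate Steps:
Y = 8
Y**2 = 8**2 = 64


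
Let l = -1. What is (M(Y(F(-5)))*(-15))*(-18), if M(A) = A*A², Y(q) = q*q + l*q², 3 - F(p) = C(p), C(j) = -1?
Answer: 0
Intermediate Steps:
F(p) = 4 (F(p) = 3 - 1*(-1) = 3 + 1 = 4)
Y(q) = 0 (Y(q) = q*q - q² = q² - q² = 0)
M(A) = A³
(M(Y(F(-5)))*(-15))*(-18) = (0³*(-15))*(-18) = (0*(-15))*(-18) = 0*(-18) = 0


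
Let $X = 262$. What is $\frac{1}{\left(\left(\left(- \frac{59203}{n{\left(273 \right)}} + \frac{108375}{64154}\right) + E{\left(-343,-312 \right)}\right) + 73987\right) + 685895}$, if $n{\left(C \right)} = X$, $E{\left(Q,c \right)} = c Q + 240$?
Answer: $\frac{4202087}{3642846888253} \approx 1.1535 \cdot 10^{-6}$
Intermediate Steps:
$E{\left(Q,c \right)} = 240 + Q c$ ($E{\left(Q,c \right)} = Q c + 240 = 240 + Q c$)
$n{\left(C \right)} = 262$
$\frac{1}{\left(\left(\left(- \frac{59203}{n{\left(273 \right)}} + \frac{108375}{64154}\right) + E{\left(-343,-312 \right)}\right) + 73987\right) + 685895} = \frac{1}{\left(\left(\left(- \frac{59203}{262} + \frac{108375}{64154}\right) + \left(240 - -107016\right)\right) + 73987\right) + 685895} = \frac{1}{\left(\left(\left(\left(-59203\right) \frac{1}{262} + 108375 \cdot \frac{1}{64154}\right) + \left(240 + 107016\right)\right) + 73987\right) + 685895} = \frac{1}{\left(\left(\left(- \frac{59203}{262} + \frac{108375}{64154}\right) + 107256\right) + 73987\right) + 685895} = \frac{1}{\left(\left(- \frac{942428753}{4202087} + 107256\right) + 73987\right) + 685895} = \frac{1}{\left(\frac{449756614519}{4202087} + 73987\right) + 685895} = \frac{1}{\frac{760656425388}{4202087} + 685895} = \frac{1}{\frac{3642846888253}{4202087}} = \frac{4202087}{3642846888253}$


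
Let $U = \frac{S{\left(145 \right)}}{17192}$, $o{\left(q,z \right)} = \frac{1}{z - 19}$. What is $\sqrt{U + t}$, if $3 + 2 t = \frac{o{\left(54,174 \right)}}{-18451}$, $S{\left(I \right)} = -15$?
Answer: $\frac{i \sqrt{907068067301053625590}}{24583743380} \approx 1.2251 i$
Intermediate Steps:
$o{\left(q,z \right)} = \frac{1}{-19 + z}$
$U = - \frac{15}{17192} \approx -0.0008725$
$t = - \frac{4289858}{2859905}$ ($t = - \frac{3}{2} + \frac{\frac{1}{-19 + 174} \frac{1}{-18451}}{2} = - \frac{3}{2} + \frac{\frac{1}{155} \left(- \frac{1}{18451}\right)}{2} = - \frac{3}{2} + \frac{1}{2} \left(- \frac{1}{2859905}\right) = - \frac{3}{2} - \frac{1}{5719810} = - \frac{4289858}{2859905} \approx -1.5$)
$\sqrt{U + t} = \sqrt{- \frac{15}{17192} - \frac{4289858}{2859905}} = \sqrt{- \frac{73794137311}{49167486760}} = \frac{i \sqrt{907068067301053625590}}{24583743380}$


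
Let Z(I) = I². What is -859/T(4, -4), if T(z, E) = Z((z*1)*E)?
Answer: -859/256 ≈ -3.3555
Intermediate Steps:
T(z, E) = E²*z² (T(z, E) = ((z*1)*E)² = (z*E)² = (E*z)² = E²*z²)
-859/T(4, -4) = -859/((-4)²*4²) = -859/(16*16) = -859/256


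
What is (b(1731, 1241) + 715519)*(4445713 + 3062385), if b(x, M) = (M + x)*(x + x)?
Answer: 82623487613134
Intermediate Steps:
b(x, M) = 2*x*(M + x) (b(x, M) = (M + x)*(2*x) = 2*x*(M + x))
(b(1731, 1241) + 715519)*(4445713 + 3062385) = (2*1731*(1241 + 1731) + 715519)*(4445713 + 3062385) = (2*1731*2972 + 715519)*7508098 = (10289064 + 715519)*7508098 = 11004583*7508098 = 82623487613134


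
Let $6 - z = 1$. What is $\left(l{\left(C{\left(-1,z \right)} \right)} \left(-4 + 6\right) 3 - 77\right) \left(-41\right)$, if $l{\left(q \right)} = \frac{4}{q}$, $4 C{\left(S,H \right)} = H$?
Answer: $\frac{11849}{5} \approx 2369.8$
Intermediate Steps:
$z = 5$ ($z = 6 - 1 = 5$)
$C{\left(S,H \right)} = \frac{H}{4}$
$\left(l{\left(C{\left(-1,z \right)} \right)} \left(-4 + 6\right) 3 - 77\right) \left(-41\right) = \left(\frac{4}{\frac{1}{4} \cdot 5} \left(-4 + 6\right) 3 - 77\right) \left(-41\right) = \left(\frac{4}{\frac{5}{4}} \cdot 2 \cdot 3 - 77\right) \left(-41\right) = \left(4 \cdot \frac{4}{5} \cdot 2 \cdot 3 - 77\right) \left(-41\right) = \left(\frac{16}{5} \cdot 2 \cdot 3 - 77\right) \left(-41\right) = \left(\frac{32}{5} \cdot 3 - 77\right) \left(-41\right) = \left(\frac{96}{5} - 77\right) \left(-41\right) = \left(- \frac{289}{5}\right) \left(-41\right) = \frac{11849}{5}$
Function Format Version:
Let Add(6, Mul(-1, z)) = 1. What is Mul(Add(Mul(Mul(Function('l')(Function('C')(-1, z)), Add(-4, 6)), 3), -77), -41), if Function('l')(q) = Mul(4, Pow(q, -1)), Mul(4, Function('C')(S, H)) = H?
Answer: Rational(11849, 5) ≈ 2369.8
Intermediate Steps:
z = 5 (z = Add(6, Mul(-1, 1)) = Add(6, -1) = 5)
Function('C')(S, H) = Mul(Rational(1, 4), H)
Mul(Add(Mul(Mul(Function('l')(Function('C')(-1, z)), Add(-4, 6)), 3), -77), -41) = Mul(Add(Mul(Mul(Mul(4, Pow(Mul(Rational(1, 4), 5), -1)), Add(-4, 6)), 3), -77), -41) = Mul(Add(Mul(Mul(Mul(4, Pow(Rational(5, 4), -1)), 2), 3), -77), -41) = Mul(Add(Mul(Mul(Mul(4, Rational(4, 5)), 2), 3), -77), -41) = Mul(Add(Mul(Mul(Rational(16, 5), 2), 3), -77), -41) = Mul(Add(Mul(Rational(32, 5), 3), -77), -41) = Mul(Add(Rational(96, 5), -77), -41) = Mul(Rational(-289, 5), -41) = Rational(11849, 5)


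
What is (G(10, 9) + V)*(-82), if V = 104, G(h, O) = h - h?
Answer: -8528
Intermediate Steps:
G(h, O) = 0
(G(10, 9) + V)*(-82) = (0 + 104)*(-82) = 104*(-82) = -8528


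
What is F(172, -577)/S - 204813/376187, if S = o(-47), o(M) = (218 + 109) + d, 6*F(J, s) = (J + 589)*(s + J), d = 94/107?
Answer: -592808721939/3770791006 ≈ -157.21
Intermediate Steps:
d = 94/107 (d = 94*(1/107) = 94/107 ≈ 0.87850)
F(J, s) = (589 + J)*(J + s)/6 (F(J, s) = ((J + 589)*(s + J))/6 = ((589 + J)*(J + s))/6 = (589 + J)*(J + s)/6)
o(M) = 35083/107 (o(M) = (218 + 109) + 94/107 = 327 + 94/107 = 35083/107)
S = 35083/107 ≈ 327.88
F(172, -577)/S - 204813/376187 = ((1/6)*172**2 + (589/6)*172 + (589/6)*(-577) + (1/6)*172*(-577))/(35083/107) - 204813/376187 = ((1/6)*29584 + 50654/3 - 339853/6 - 49622/3)*(107/35083) - 204813*1/376187 = (14792/3 + 50654/3 - 339853/6 - 49622/3)*(107/35083) - 29259/53741 = -102735/2*107/35083 - 29259/53741 = -10992645/70166 - 29259/53741 = -592808721939/3770791006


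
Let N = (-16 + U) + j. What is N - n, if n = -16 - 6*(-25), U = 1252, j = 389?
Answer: 1491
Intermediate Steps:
n = 134 (n = -16 + 150 = 134)
N = 1625 (N = (-16 + 1252) + 389 = 1236 + 389 = 1625)
N - n = 1625 - 1*134 = 1625 - 134 = 1491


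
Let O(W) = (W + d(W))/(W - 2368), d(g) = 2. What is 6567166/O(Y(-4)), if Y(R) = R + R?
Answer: 2600597736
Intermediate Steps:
Y(R) = 2*R
O(W) = (2 + W)/(-2368 + W) (O(W) = (W + 2)/(W - 2368) = (2 + W)/(-2368 + W))
6567166/O(Y(-4)) = 6567166/(((2 + 2*(-4))/(-2368 + 2*(-4)))) = 6567166/(((2 - 8)/(-2368 - 8))) = 6567166/((-6/(-2376))) = 6567166/((-1/2376*(-6))) = 6567166/(1/396) = 6567166*396 = 2600597736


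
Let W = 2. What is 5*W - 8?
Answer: 2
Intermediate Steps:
5*W - 8 = 5*2 - 8 = 10 - 8 = 2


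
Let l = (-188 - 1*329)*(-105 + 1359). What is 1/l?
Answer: -1/648318 ≈ -1.5425e-6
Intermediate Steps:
l = -648318 (l = (-188 - 329)*1254 = -517*1254 = -648318)
1/l = 1/(-648318) = -1/648318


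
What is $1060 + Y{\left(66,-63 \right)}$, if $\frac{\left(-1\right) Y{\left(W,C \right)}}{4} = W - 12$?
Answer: $844$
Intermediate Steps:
$Y{\left(W,C \right)} = 48 - 4 W$ ($Y{\left(W,C \right)} = - 4 \left(W - 12\right) = - 4 \left(-12 + W\right) = 48 - 4 W$)
$1060 + Y{\left(66,-63 \right)} = 1060 + \left(48 - 264\right) = 1060 - 216 = 844$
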